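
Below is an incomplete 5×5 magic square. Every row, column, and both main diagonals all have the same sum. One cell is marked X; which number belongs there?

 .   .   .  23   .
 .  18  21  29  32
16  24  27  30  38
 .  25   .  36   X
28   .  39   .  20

Row 3 is complete and sums to 135; that is the magic constant.
From row 2, 135 − (18 + 21 + 29 + 32) gives (2,1) = 35.
Column 4: 23 + 29 + 30 + 36 + ? = 135, so (5,4) = 17.
Main diagonal must total 135; the given cells sum to 101, so (1,1) = 34.
From anti-diagonal, 135 − (29 + 27 + 25 + 28) gives (1,5) = 26.
Row 5 needs 135; the known cells sum to 104, so (5,2) = 31.
Column 1 must total 135; the given cells sum to 113, so (4,1) = 22.
Column 2: 18 + 24 + 25 + 31 + ? = 135, so (1,2) = 37.
Using column 5: 26 + 32 + 38 + 20 + ? → (4,5) = 135 − 116 = 19.

19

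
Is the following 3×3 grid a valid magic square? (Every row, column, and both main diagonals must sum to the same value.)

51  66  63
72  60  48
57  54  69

Yes

Row 1: 51 + 66 + 63 = 180.
Row 2: 72 + 60 + 48 = 180.
Row 3: 57 + 54 + 69 = 180.
Column 1: 51 + 72 + 57 = 180.
Column 2: 66 + 60 + 54 = 180.
Column 3: 63 + 48 + 69 = 180.
Main diagonal: 51 + 60 + 69 = 180.
Anti-diagonal: 63 + 60 + 57 = 180.
All lines sum to 180.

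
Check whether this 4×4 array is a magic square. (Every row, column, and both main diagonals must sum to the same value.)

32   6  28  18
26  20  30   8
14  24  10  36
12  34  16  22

Row 1: 32 + 6 + 28 + 18 = 84.
Row 2: 26 + 20 + 30 + 8 = 84.
Row 3: 14 + 24 + 10 + 36 = 84.
Row 4: 12 + 34 + 16 + 22 = 84.
Column 1: 32 + 26 + 14 + 12 = 84.
Column 2: 6 + 20 + 24 + 34 = 84.
Column 3: 28 + 30 + 10 + 16 = 84.
Column 4: 18 + 8 + 36 + 22 = 84.
Main diagonal: 32 + 20 + 10 + 22 = 84.
Anti-diagonal: 18 + 30 + 24 + 12 = 84.
All lines sum to 84.

Yes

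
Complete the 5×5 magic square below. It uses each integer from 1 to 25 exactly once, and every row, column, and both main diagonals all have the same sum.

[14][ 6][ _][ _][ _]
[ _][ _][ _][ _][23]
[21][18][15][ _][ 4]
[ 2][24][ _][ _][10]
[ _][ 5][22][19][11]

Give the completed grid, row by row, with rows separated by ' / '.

14 6 3 25 17 / 20 12 9 1 23 / 21 18 15 7 4 / 2 24 16 13 10 / 8 5 22 19 11

The entries are 1 through 25, which sum to 325, so each line sums to 325/5 = 65.
The remaining cell in row 3 is (3,4) = 65 − 58 = 7.
From row 5, 65 − (5 + 22 + 19 + 11) gives (5,1) = 8.
From column 1, 65 − (14 + 21 + 2 + 8) gives (2,1) = 20.
Column 2: 6 + 18 + 24 + 5 + ? = 65, so (2,2) = 12.
Column 5 needs 65; the known cells sum to 48, so (1,5) = 17.
From main diagonal, 65 − (14 + 12 + 15 + 11) gives (4,4) = 13.
Anti-diagonal: 17 + 15 + 24 + 8 + ? = 65, so (2,4) = 1.
The remaining cell in row 2 is (2,3) = 65 − 56 = 9.
Row 4 needs 65; the known cells sum to 49, so (4,3) = 16.
Column 3: 9 + 15 + 16 + 22 + ? = 65, so (1,3) = 3.
Column 4: 1 + 7 + 13 + 19 + ? = 65, so (1,4) = 25.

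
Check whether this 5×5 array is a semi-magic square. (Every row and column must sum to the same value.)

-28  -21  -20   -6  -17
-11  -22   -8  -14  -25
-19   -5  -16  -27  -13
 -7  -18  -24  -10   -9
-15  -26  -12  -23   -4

Row 1: -28 + (-21) + (-20) + (-6) + (-17) = -92.
Row 2: -11 + (-22) + (-8) + (-14) + (-25) = -80.
Row 3: -19 + (-5) + (-16) + (-27) + (-13) = -80.
Row 4: -7 + (-18) + (-24) + (-10) + (-9) = -68.
Row 5: -15 + (-26) + (-12) + (-23) + (-4) = -80.
Column 1: -28 + (-11) + (-19) + (-7) + (-15) = -80.
Column 2: -21 + (-22) + (-5) + (-18) + (-26) = -92.
Column 3: -20 + (-8) + (-16) + (-24) + (-12) = -80.
Column 4: -6 + (-14) + (-27) + (-10) + (-23) = -80.
Column 5: -17 + (-25) + (-13) + (-9) + (-4) = -68.

No — column 1 sums to -80 but column 5 sums to -68.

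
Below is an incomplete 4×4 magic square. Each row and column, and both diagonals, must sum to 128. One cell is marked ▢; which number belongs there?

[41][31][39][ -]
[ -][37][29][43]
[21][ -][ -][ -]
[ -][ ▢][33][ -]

Using row 1: 41 + 31 + 39 + ? → (1,4) = 128 − 111 = 17.
Using row 2: 37 + 29 + 43 + ? → (2,1) = 128 − 109 = 19.
Column 1: 41 + 19 + 21 + ? = 128, so (4,1) = 47.
The remaining cell in column 3 is (3,3) = 128 − 101 = 27.
From main diagonal, 128 − (41 + 37 + 27) gives (4,4) = 23.
Anti-diagonal needs 128; the known cells sum to 93, so (3,2) = 35.
Row 3: 21 + 35 + 27 + ? = 128, so (3,4) = 45.
Using row 4: 47 + 33 + 23 + ? → (4,2) = 128 − 103 = 25.

25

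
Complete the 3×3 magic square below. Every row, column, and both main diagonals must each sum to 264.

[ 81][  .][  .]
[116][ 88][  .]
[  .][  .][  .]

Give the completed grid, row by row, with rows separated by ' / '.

81 74 109 / 116 88 60 / 67 102 95

Row 2 needs 264; the known cells sum to 204, so (2,3) = 60.
Using column 1: 81 + 116 + ? → (3,1) = 264 − 197 = 67.
The remaining cell in main diagonal is (3,3) = 264 − 169 = 95.
Anti-diagonal: 88 + 67 + ? = 264, so (1,3) = 109.
Row 1 needs 264; the known cells sum to 190, so (1,2) = 74.
The remaining cell in row 3 is (3,2) = 264 − 162 = 102.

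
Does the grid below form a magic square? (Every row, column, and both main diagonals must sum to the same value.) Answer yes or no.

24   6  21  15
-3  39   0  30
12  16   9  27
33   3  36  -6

No — row 2 sums to 66 but column 2 sums to 64.

Row 1: 24 + 6 + 21 + 15 = 66.
Row 2: -3 + 39 + 0 + 30 = 66.
Row 3: 12 + 16 + 9 + 27 = 64.
Row 4: 33 + 3 + 36 + (-6) = 66.
Column 1: 24 + (-3) + 12 + 33 = 66.
Column 2: 6 + 39 + 16 + 3 = 64.
Column 3: 21 + 0 + 9 + 36 = 66.
Column 4: 15 + 30 + 27 + (-6) = 66.
Main diagonal: 24 + 39 + 9 + (-6) = 66.
Anti-diagonal: 15 + 0 + 16 + 33 = 64.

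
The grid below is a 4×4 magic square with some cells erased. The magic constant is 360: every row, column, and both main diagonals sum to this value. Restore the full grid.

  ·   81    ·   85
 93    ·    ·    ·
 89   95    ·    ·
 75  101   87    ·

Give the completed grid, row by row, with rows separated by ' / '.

103 81 91 85 / 93 83 105 79 / 89 95 77 99 / 75 101 87 97

From row 4, 360 − (75 + 101 + 87) gives (4,4) = 97.
Using column 1: 93 + 89 + 75 + ? → (1,1) = 360 − 257 = 103.
Using column 2: 81 + 95 + 101 + ? → (2,2) = 360 − 277 = 83.
From main diagonal, 360 − (103 + 83 + 97) gives (3,3) = 77.
Anti-diagonal needs 360; the known cells sum to 255, so (2,3) = 105.
Using row 1: 103 + 81 + 85 + ? → (1,3) = 360 − 269 = 91.
Using row 2: 93 + 83 + 105 + ? → (2,4) = 360 − 281 = 79.
From row 3, 360 − (89 + 95 + 77) gives (3,4) = 99.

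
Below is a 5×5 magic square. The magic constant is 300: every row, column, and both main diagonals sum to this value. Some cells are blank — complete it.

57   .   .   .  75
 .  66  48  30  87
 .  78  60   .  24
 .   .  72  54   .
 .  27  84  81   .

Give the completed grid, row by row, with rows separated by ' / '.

Row 2 needs 300; the known cells sum to 231, so (2,1) = 69.
Column 3: 48 + 60 + 72 + 84 + ? = 300, so (1,3) = 36.
Main diagonal must total 300; the given cells sum to 237, so (5,5) = 63.
Using row 5: 27 + 84 + 81 + 63 + ? → (5,1) = 300 − 255 = 45.
The remaining cell in column 5 is (4,5) = 300 − 249 = 51.
Using anti-diagonal: 75 + 30 + 60 + 45 + ? → (4,2) = 300 − 210 = 90.
Row 4: 90 + 72 + 54 + 51 + ? = 300, so (4,1) = 33.
Column 1 must total 300; the given cells sum to 204, so (3,1) = 96.
The remaining cell in column 2 is (1,2) = 300 − 261 = 39.
Row 1 needs 300; the known cells sum to 207, so (1,4) = 93.
Row 3 needs 300; the known cells sum to 258, so (3,4) = 42.

57 39 36 93 75 / 69 66 48 30 87 / 96 78 60 42 24 / 33 90 72 54 51 / 45 27 84 81 63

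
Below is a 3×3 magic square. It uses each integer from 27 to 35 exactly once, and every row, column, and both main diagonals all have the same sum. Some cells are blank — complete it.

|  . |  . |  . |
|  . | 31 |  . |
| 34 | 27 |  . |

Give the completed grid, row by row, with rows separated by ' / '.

30 35 28 / 29 31 33 / 34 27 32

The entries are 27 through 35, which sum to 279, so each line sums to 279/3 = 93.
Row 3 must total 93; the given cells sum to 61, so (3,3) = 32.
The remaining cell in column 2 is (1,2) = 93 − 58 = 35.
Main diagonal needs 93; the known cells sum to 63, so (1,1) = 30.
Anti-diagonal must total 93; the given cells sum to 65, so (1,3) = 28.
Using column 1: 30 + 34 + ? → (2,1) = 93 − 64 = 29.
The remaining cell in column 3 is (2,3) = 93 − 60 = 33.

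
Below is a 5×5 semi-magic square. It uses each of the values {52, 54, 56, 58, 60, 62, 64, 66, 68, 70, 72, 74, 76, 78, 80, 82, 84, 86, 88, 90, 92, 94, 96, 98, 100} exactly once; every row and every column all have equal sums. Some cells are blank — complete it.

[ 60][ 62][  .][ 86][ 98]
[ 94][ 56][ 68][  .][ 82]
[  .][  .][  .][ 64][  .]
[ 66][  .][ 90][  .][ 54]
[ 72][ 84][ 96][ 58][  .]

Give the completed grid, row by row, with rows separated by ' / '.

The 25 entries sum to 1900, so each line sums to 1900/5 = 380.
Row 1 needs 380; the known cells sum to 306, so (1,3) = 74.
Using row 2: 94 + 56 + 68 + 82 + ? → (2,4) = 380 − 300 = 80.
Row 5 must total 380; the given cells sum to 310, so (5,5) = 70.
Using column 1: 60 + 94 + 66 + 72 + ? → (3,1) = 380 − 292 = 88.
From column 3, 380 − (74 + 68 + 90 + 96) gives (3,3) = 52.
Column 4 must total 380; the given cells sum to 288, so (4,4) = 92.
From column 5, 380 − (98 + 82 + 54 + 70) gives (3,5) = 76.
Row 3 needs 380; the known cells sum to 280, so (3,2) = 100.
Using row 4: 66 + 90 + 92 + 54 + ? → (4,2) = 380 − 302 = 78.

60 62 74 86 98 / 94 56 68 80 82 / 88 100 52 64 76 / 66 78 90 92 54 / 72 84 96 58 70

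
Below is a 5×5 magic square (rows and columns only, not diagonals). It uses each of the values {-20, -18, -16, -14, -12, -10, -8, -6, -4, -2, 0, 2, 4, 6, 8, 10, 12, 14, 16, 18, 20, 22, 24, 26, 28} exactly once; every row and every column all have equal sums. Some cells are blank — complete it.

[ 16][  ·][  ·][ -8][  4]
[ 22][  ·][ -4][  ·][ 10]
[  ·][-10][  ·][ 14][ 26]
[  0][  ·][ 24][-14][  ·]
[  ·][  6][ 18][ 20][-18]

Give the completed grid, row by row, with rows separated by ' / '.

The 25 entries sum to 100, so each line sums to 100/5 = 20.
Row 5: 6 + 18 + 20 + (-18) + ? = 20, so (5,1) = -6.
Column 1 must total 20; the given cells sum to 32, so (3,1) = -12.
The remaining cell in column 4 is (2,4) = 20 − 12 = 8.
The remaining cell in column 5 is (4,5) = 20 − 22 = -2.
Row 2: 22 + (-4) + 8 + 10 + ? = 20, so (2,2) = -16.
Row 3 needs 20; the known cells sum to 18, so (3,3) = 2.
Row 4 needs 20; the known cells sum to 8, so (4,2) = 12.
Using column 2: -16 + (-10) + 12 + 6 + ? → (1,2) = 20 − (-8) = 28.
Using column 3: -4 + 2 + 24 + 18 + ? → (1,3) = 20 − 40 = -20.

16 28 -20 -8 4 / 22 -16 -4 8 10 / -12 -10 2 14 26 / 0 12 24 -14 -2 / -6 6 18 20 -18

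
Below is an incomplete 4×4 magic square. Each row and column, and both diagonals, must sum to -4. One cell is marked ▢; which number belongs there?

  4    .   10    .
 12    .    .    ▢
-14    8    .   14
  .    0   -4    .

-16

Using row 3: -14 + 8 + 14 + ? → (3,3) = -4 − 8 = -12.
The remaining cell in column 1 is (4,1) = -4 − 2 = -6.
Column 3 needs -4; the known cells sum to -6, so (2,3) = 2.
Anti-diagonal must total -4; the given cells sum to 4, so (1,4) = -8.
Row 1: 4 + 10 + (-8) + ? = -4, so (1,2) = -10.
Row 4 must total -4; the given cells sum to -10, so (4,4) = 6.
From column 2, -4 − (-10 + 8 + 0) gives (2,2) = -2.
Column 4 needs -4; the known cells sum to 12, so (2,4) = -16.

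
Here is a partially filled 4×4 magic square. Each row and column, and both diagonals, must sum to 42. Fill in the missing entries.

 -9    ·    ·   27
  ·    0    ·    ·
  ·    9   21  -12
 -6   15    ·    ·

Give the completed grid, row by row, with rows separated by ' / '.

Row 3: 9 + 21 + (-12) + ? = 42, so (3,1) = 24.
From column 1, 42 − (-9 + 24 + (-6)) gives (2,1) = 33.
From column 2, 42 − (0 + 9 + 15) gives (1,2) = 18.
The remaining cell in main diagonal is (4,4) = 42 − 12 = 30.
Anti-diagonal needs 42; the known cells sum to 30, so (2,3) = 12.
Row 1 must total 42; the given cells sum to 36, so (1,3) = 6.
From row 2, 42 − (33 + 0 + 12) gives (2,4) = -3.
Row 4: -6 + 15 + 30 + ? = 42, so (4,3) = 3.

-9 18 6 27 / 33 0 12 -3 / 24 9 21 -12 / -6 15 3 30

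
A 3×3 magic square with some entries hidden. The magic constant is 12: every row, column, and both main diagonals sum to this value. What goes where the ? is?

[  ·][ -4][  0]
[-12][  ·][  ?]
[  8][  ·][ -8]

Row 1: -4 + 0 + ? = 12, so (1,1) = 16.
From row 3, 12 − (8 + (-8)) gives (3,2) = 12.
Column 2 must total 12; the given cells sum to 8, so (2,2) = 4.
Column 3 needs 12; the known cells sum to -8, so (2,3) = 20.

20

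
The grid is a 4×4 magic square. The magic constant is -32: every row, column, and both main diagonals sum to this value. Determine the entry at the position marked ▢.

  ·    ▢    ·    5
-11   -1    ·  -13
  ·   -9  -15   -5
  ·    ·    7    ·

Row 2 must total -32; the given cells sum to -25, so (2,3) = -7.
Row 3 needs -32; the known cells sum to -29, so (3,1) = -3.
The remaining cell in column 3 is (1,3) = -32 − (-15) = -17.
The remaining cell in column 4 is (4,4) = -32 − (-13) = -19.
Main diagonal must total -32; the given cells sum to -35, so (1,1) = 3.
The remaining cell in anti-diagonal is (4,1) = -32 − (-11) = -21.
Row 1 needs -32; the known cells sum to -9, so (1,2) = -23.

-23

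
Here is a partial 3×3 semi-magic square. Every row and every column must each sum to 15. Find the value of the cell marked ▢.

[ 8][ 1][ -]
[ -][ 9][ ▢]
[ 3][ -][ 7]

2

From row 1, 15 − (8 + 1) gives (1,3) = 6.
Row 3: 3 + 7 + ? = 15, so (3,2) = 5.
Column 1: 8 + 3 + ? = 15, so (2,1) = 4.
Using column 3: 6 + 7 + ? → (2,3) = 15 − 13 = 2.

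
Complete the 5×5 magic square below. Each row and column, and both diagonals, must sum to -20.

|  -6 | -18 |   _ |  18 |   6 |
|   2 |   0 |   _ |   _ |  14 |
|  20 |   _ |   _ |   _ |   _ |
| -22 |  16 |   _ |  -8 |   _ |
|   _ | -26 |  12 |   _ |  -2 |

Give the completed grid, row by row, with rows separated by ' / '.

From row 1, -20 − (-6 + (-18) + 18 + 6) gives (1,3) = -20.
Column 1 must total -20; the given cells sum to -6, so (5,1) = -14.
From column 2, -20 − (-18 + 0 + 16 + (-26)) gives (3,2) = 8.
From main diagonal, -20 − (-6 + 0 + (-8) + (-2)) gives (3,3) = -4.
The remaining cell in anti-diagonal is (2,4) = -20 − 4 = -24.
From row 2, -20 − (2 + 0 + (-24) + 14) gives (2,3) = -12.
From row 5, -20 − (-14 + (-26) + 12 + (-2)) gives (5,4) = 10.
Column 3 must total -20; the given cells sum to -24, so (4,3) = 4.
From column 4, -20 − (18 + (-24) + (-8) + 10) gives (3,4) = -16.
Row 3: 20 + 8 + (-4) + (-16) + ? = -20, so (3,5) = -28.
Using row 4: -22 + 16 + 4 + (-8) + ? → (4,5) = -20 − (-10) = -10.

-6 -18 -20 18 6 / 2 0 -12 -24 14 / 20 8 -4 -16 -28 / -22 16 4 -8 -10 / -14 -26 12 10 -2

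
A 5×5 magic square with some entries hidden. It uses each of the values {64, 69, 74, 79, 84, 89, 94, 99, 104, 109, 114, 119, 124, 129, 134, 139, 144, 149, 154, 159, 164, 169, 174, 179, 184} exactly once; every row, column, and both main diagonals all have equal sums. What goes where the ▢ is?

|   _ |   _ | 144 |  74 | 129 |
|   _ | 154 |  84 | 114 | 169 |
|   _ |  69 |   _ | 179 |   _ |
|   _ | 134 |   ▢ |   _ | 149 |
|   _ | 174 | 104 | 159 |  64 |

The 25 entries sum to 3100, so each line sums to 3100/5 = 620.
Row 2: 154 + 84 + 114 + 169 + ? = 620, so (2,1) = 99.
Row 5 needs 620; the known cells sum to 501, so (5,1) = 119.
Column 2: 154 + 69 + 134 + 174 + ? = 620, so (1,2) = 89.
The remaining cell in column 4 is (4,4) = 620 − 526 = 94.
Column 5: 129 + 169 + 149 + 64 + ? = 620, so (3,5) = 109.
Anti-diagonal must total 620; the given cells sum to 496, so (3,3) = 124.
Row 1: 89 + 144 + 74 + 129 + ? = 620, so (1,1) = 184.
Row 3: 69 + 124 + 179 + 109 + ? = 620, so (3,1) = 139.
Column 1 needs 620; the known cells sum to 541, so (4,1) = 79.
Column 3 needs 620; the known cells sum to 456, so (4,3) = 164.

164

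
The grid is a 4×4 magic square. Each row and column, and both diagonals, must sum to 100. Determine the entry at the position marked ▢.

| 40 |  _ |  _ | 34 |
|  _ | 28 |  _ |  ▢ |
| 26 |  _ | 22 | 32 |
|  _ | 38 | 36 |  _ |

Row 3 must total 100; the given cells sum to 80, so (3,2) = 20.
Column 2 must total 100; the given cells sum to 86, so (1,2) = 14.
The remaining cell in main diagonal is (4,4) = 100 − 90 = 10.
From row 1, 100 − (40 + 14 + 34) gives (1,3) = 12.
Row 4: 38 + 36 + 10 + ? = 100, so (4,1) = 16.
From column 1, 100 − (40 + 26 + 16) gives (2,1) = 18.
The remaining cell in column 3 is (2,3) = 100 − 70 = 30.
Column 4: 34 + 32 + 10 + ? = 100, so (2,4) = 24.

24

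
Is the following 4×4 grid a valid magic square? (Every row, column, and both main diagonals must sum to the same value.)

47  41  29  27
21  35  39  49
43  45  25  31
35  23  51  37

No — column 3 sums to 144 but column 1 sums to 146.

Row 1: 47 + 41 + 29 + 27 = 144.
Row 2: 21 + 35 + 39 + 49 = 144.
Row 3: 43 + 45 + 25 + 31 = 144.
Row 4: 35 + 23 + 51 + 37 = 146.
Column 1: 47 + 21 + 43 + 35 = 146.
Column 2: 41 + 35 + 45 + 23 = 144.
Column 3: 29 + 39 + 25 + 51 = 144.
Column 4: 27 + 49 + 31 + 37 = 144.
Main diagonal: 47 + 35 + 25 + 37 = 144.
Anti-diagonal: 27 + 39 + 45 + 35 = 146.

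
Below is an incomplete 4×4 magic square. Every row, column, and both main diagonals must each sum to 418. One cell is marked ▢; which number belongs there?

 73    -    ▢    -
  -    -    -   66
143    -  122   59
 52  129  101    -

80

Using row 3: 143 + 122 + 59 + ? → (3,2) = 418 − 324 = 94.
From row 4, 418 − (52 + 129 + 101) gives (4,4) = 136.
Using column 1: 73 + 143 + 52 + ? → (2,1) = 418 − 268 = 150.
Using column 4: 66 + 59 + 136 + ? → (1,4) = 418 − 261 = 157.
Main diagonal must total 418; the given cells sum to 331, so (2,2) = 87.
From anti-diagonal, 418 − (157 + 94 + 52) gives (2,3) = 115.
Column 2 must total 418; the given cells sum to 310, so (1,2) = 108.
Column 3 needs 418; the known cells sum to 338, so (1,3) = 80.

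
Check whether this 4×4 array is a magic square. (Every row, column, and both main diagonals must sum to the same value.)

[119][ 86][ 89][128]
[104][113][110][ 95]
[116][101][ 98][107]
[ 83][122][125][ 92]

Row 1: 119 + 86 + 89 + 128 = 422.
Row 2: 104 + 113 + 110 + 95 = 422.
Row 3: 116 + 101 + 98 + 107 = 422.
Row 4: 83 + 122 + 125 + 92 = 422.
Column 1: 119 + 104 + 116 + 83 = 422.
Column 2: 86 + 113 + 101 + 122 = 422.
Column 3: 89 + 110 + 98 + 125 = 422.
Column 4: 128 + 95 + 107 + 92 = 422.
Main diagonal: 119 + 113 + 98 + 92 = 422.
Anti-diagonal: 128 + 110 + 101 + 83 = 422.
All lines sum to 422.

Yes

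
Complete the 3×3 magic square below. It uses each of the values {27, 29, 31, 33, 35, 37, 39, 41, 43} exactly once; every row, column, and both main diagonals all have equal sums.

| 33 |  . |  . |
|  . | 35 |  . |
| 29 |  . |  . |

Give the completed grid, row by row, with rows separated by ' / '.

33 31 41 / 43 35 27 / 29 39 37

The 9 entries sum to 315, so each line sums to 315/3 = 105.
From column 1, 105 − (33 + 29) gives (2,1) = 43.
The remaining cell in main diagonal is (3,3) = 105 − 68 = 37.
Using anti-diagonal: 35 + 29 + ? → (1,3) = 105 − 64 = 41.
From row 1, 105 − (33 + 41) gives (1,2) = 31.
Row 2 needs 105; the known cells sum to 78, so (2,3) = 27.
Row 3 needs 105; the known cells sum to 66, so (3,2) = 39.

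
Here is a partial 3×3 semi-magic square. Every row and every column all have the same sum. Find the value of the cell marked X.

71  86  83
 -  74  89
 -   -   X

68

Row 1 is complete and sums to 240; that is the magic constant.
Row 2: 74 + 89 + ? = 240, so (2,1) = 77.
Column 1 needs 240; the known cells sum to 148, so (3,1) = 92.
The remaining cell in column 2 is (3,2) = 240 − 160 = 80.
Using column 3: 83 + 89 + ? → (3,3) = 240 − 172 = 68.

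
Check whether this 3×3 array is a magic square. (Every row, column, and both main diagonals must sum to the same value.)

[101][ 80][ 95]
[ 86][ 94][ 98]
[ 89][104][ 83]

No — column 1 sums to 276 but column 2 sums to 278.

Row 1: 101 + 80 + 95 = 276.
Row 2: 86 + 94 + 98 = 278.
Row 3: 89 + 104 + 83 = 276.
Column 1: 101 + 86 + 89 = 276.
Column 2: 80 + 94 + 104 = 278.
Column 3: 95 + 98 + 83 = 276.
Main diagonal: 101 + 94 + 83 = 278.
Anti-diagonal: 95 + 94 + 89 = 278.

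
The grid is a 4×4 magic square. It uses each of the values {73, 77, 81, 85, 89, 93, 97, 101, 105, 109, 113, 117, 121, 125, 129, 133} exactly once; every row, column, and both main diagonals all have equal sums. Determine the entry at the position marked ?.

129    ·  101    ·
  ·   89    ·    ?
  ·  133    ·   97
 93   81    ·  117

125

The 16 entries sum to 1648, so each line sums to 1648/4 = 412.
Row 4: 93 + 81 + 117 + ? = 412, so (4,3) = 121.
Column 2 must total 412; the given cells sum to 303, so (1,2) = 109.
Using main diagonal: 129 + 89 + 117 + ? → (3,3) = 412 − 335 = 77.
The remaining cell in row 1 is (1,4) = 412 − 339 = 73.
Row 3: 133 + 77 + 97 + ? = 412, so (3,1) = 105.
Column 1 needs 412; the known cells sum to 327, so (2,1) = 85.
Column 3 must total 412; the given cells sum to 299, so (2,3) = 113.
The remaining cell in column 4 is (2,4) = 412 − 287 = 125.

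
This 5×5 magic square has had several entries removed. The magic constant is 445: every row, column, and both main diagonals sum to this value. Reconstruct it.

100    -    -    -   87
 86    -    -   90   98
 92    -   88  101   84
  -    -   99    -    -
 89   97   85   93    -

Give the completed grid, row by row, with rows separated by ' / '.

Row 3 needs 445; the known cells sum to 365, so (3,2) = 80.
From row 5, 445 − (89 + 97 + 85 + 93) gives (5,5) = 81.
Using column 1: 100 + 86 + 92 + 89 + ? → (4,1) = 445 − 367 = 78.
From column 5, 445 − (87 + 98 + 84 + 81) gives (4,5) = 95.
Anti-diagonal needs 445; the known cells sum to 354, so (4,2) = 91.
The remaining cell in row 4 is (4,4) = 445 − 363 = 82.
Using column 4: 90 + 101 + 82 + 93 + ? → (1,4) = 445 − 366 = 79.
Using main diagonal: 100 + 88 + 82 + 81 + ? → (2,2) = 445 − 351 = 94.
Row 2 must total 445; the given cells sum to 368, so (2,3) = 77.
Column 2: 94 + 80 + 91 + 97 + ? = 445, so (1,2) = 83.
Column 3 must total 445; the given cells sum to 349, so (1,3) = 96.

100 83 96 79 87 / 86 94 77 90 98 / 92 80 88 101 84 / 78 91 99 82 95 / 89 97 85 93 81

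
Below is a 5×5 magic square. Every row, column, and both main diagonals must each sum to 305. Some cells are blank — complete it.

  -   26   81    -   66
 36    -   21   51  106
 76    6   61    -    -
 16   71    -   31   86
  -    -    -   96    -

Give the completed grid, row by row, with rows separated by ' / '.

121 26 81 11 66 / 36 91 21 51 106 / 76 6 61 116 46 / 16 71 101 31 86 / 56 111 41 96 1

Row 2 needs 305; the known cells sum to 214, so (2,2) = 91.
The remaining cell in row 4 is (4,3) = 305 − 204 = 101.
The remaining cell in column 2 is (5,2) = 305 − 194 = 111.
Column 3: 81 + 21 + 61 + 101 + ? = 305, so (5,3) = 41.
Anti-diagonal needs 305; the known cells sum to 249, so (5,1) = 56.
From row 5, 305 − (56 + 111 + 41 + 96) gives (5,5) = 1.
The remaining cell in column 1 is (1,1) = 305 − 184 = 121.
Using column 5: 66 + 106 + 86 + 1 + ? → (3,5) = 305 − 259 = 46.
Row 1 needs 305; the known cells sum to 294, so (1,4) = 11.
The remaining cell in row 3 is (3,4) = 305 − 189 = 116.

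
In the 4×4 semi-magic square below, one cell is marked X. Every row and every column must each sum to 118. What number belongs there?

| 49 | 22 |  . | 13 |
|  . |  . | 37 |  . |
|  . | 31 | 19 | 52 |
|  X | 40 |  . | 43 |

7

Using row 1: 49 + 22 + 13 + ? → (1,3) = 118 − 84 = 34.
Row 3: 31 + 19 + 52 + ? = 118, so (3,1) = 16.
Column 2: 22 + 31 + 40 + ? = 118, so (2,2) = 25.
Column 3 must total 118; the given cells sum to 90, so (4,3) = 28.
Column 4 must total 118; the given cells sum to 108, so (2,4) = 10.
The remaining cell in row 2 is (2,1) = 118 − 72 = 46.
Using row 4: 40 + 28 + 43 + ? → (4,1) = 118 − 111 = 7.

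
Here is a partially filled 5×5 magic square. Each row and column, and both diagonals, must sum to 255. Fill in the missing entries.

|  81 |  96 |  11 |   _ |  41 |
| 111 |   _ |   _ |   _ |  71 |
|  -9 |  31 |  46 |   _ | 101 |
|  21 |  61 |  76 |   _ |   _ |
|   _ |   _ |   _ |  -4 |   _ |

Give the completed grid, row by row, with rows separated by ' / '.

The remaining cell in row 1 is (1,4) = 255 − 229 = 26.
Row 3 must total 255; the given cells sum to 169, so (3,4) = 86.
Column 1: 81 + 111 + (-9) + 21 + ? = 255, so (5,1) = 51.
Anti-diagonal must total 255; the given cells sum to 199, so (2,4) = 56.
Column 4 needs 255; the known cells sum to 164, so (4,4) = 91.
Row 4 must total 255; the given cells sum to 249, so (4,5) = 6.
Column 5 must total 255; the given cells sum to 219, so (5,5) = 36.
The remaining cell in main diagonal is (2,2) = 255 − 254 = 1.
Using row 2: 111 + 1 + 56 + 71 + ? → (2,3) = 255 − 239 = 16.
Column 2: 96 + 1 + 31 + 61 + ? = 255, so (5,2) = 66.
Using column 3: 11 + 16 + 46 + 76 + ? → (5,3) = 255 − 149 = 106.

81 96 11 26 41 / 111 1 16 56 71 / -9 31 46 86 101 / 21 61 76 91 6 / 51 66 106 -4 36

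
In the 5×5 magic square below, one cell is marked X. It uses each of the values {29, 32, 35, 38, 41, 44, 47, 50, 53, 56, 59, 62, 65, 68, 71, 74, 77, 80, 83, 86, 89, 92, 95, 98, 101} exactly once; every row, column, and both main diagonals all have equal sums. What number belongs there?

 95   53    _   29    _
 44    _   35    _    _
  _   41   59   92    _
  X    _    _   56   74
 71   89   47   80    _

The 25 entries sum to 1625, so each line sums to 1625/5 = 325.
Row 5 must total 325; the given cells sum to 287, so (5,5) = 38.
From column 4, 325 − (29 + 92 + 56 + 80) gives (2,4) = 68.
Main diagonal needs 325; the known cells sum to 248, so (2,2) = 77.
Row 2 needs 325; the known cells sum to 224, so (2,5) = 101.
Column 2 must total 325; the given cells sum to 260, so (4,2) = 65.
Anti-diagonal needs 325; the known cells sum to 263, so (1,5) = 62.
Row 1 must total 325; the given cells sum to 239, so (1,3) = 86.
From column 3, 325 − (86 + 35 + 59 + 47) gives (4,3) = 98.
Using column 5: 62 + 101 + 74 + 38 + ? → (3,5) = 325 − 275 = 50.
Using row 3: 41 + 59 + 92 + 50 + ? → (3,1) = 325 − 242 = 83.
From row 4, 325 − (65 + 98 + 56 + 74) gives (4,1) = 32.

32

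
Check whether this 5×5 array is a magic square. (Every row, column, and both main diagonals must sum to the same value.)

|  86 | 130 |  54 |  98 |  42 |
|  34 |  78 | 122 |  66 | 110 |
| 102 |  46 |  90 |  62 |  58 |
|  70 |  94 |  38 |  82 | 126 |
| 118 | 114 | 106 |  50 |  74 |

Row 1: 86 + 130 + 54 + 98 + 42 = 410.
Row 2: 34 + 78 + 122 + 66 + 110 = 410.
Row 3: 102 + 46 + 90 + 62 + 58 = 358.
Row 4: 70 + 94 + 38 + 82 + 126 = 410.
Row 5: 118 + 114 + 106 + 50 + 74 = 462.
Column 1: 86 + 34 + 102 + 70 + 118 = 410.
Column 2: 130 + 78 + 46 + 94 + 114 = 462.
Column 3: 54 + 122 + 90 + 38 + 106 = 410.
Column 4: 98 + 66 + 62 + 82 + 50 = 358.
Column 5: 42 + 110 + 58 + 126 + 74 = 410.
Main diagonal: 86 + 78 + 90 + 82 + 74 = 410.
Anti-diagonal: 42 + 66 + 90 + 94 + 118 = 410.

No — row 5 sums to 462 but row 2 sums to 410.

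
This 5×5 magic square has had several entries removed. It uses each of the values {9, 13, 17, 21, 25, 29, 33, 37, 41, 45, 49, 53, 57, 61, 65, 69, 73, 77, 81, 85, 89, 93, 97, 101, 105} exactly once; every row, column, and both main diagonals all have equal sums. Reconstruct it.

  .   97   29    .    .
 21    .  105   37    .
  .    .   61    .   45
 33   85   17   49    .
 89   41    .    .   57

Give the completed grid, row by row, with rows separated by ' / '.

The 25 entries sum to 1425, so each line sums to 1425/5 = 285.
Row 4 must total 285; the given cells sum to 184, so (4,5) = 101.
Column 3 needs 285; the known cells sum to 212, so (5,3) = 73.
From anti-diagonal, 285 − (37 + 61 + 85 + 89) gives (1,5) = 13.
The remaining cell in row 5 is (5,4) = 285 − 260 = 25.
Column 5 needs 285; the known cells sum to 216, so (2,5) = 69.
From row 2, 285 − (21 + 105 + 37 + 69) gives (2,2) = 53.
Column 2: 97 + 53 + 85 + 41 + ? = 285, so (3,2) = 9.
Using main diagonal: 53 + 61 + 49 + 57 + ? → (1,1) = 285 − 220 = 65.
The remaining cell in row 1 is (1,4) = 285 − 204 = 81.
Column 1: 65 + 21 + 33 + 89 + ? = 285, so (3,1) = 77.
Using column 4: 81 + 37 + 49 + 25 + ? → (3,4) = 285 − 192 = 93.

65 97 29 81 13 / 21 53 105 37 69 / 77 9 61 93 45 / 33 85 17 49 101 / 89 41 73 25 57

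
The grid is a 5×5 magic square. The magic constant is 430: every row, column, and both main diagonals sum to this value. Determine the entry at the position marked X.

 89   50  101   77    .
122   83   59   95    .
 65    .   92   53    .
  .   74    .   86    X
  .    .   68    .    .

62

From row 1, 430 − (89 + 50 + 101 + 77) gives (1,5) = 113.
Row 2: 122 + 83 + 59 + 95 + ? = 430, so (2,5) = 71.
From column 3, 430 − (101 + 59 + 92 + 68) gives (4,3) = 110.
Using column 4: 77 + 95 + 53 + 86 + ? → (5,4) = 430 − 311 = 119.
Using main diagonal: 89 + 83 + 92 + 86 + ? → (5,5) = 430 − 350 = 80.
Anti-diagonal: 113 + 95 + 92 + 74 + ? = 430, so (5,1) = 56.
Row 5 must total 430; the given cells sum to 323, so (5,2) = 107.
Column 1 needs 430; the known cells sum to 332, so (4,1) = 98.
Column 2 must total 430; the given cells sum to 314, so (3,2) = 116.
The remaining cell in row 3 is (3,5) = 430 − 326 = 104.
Row 4: 98 + 74 + 110 + 86 + ? = 430, so (4,5) = 62.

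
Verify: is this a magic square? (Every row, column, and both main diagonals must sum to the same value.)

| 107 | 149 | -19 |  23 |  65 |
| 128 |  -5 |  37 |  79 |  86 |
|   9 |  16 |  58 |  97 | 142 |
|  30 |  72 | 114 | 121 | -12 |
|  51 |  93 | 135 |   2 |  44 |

No — row 4 sums to 325 but row 3 sums to 322.

Row 1: 107 + 149 + (-19) + 23 + 65 = 325.
Row 2: 128 + (-5) + 37 + 79 + 86 = 325.
Row 3: 9 + 16 + 58 + 97 + 142 = 322.
Row 4: 30 + 72 + 114 + 121 + (-12) = 325.
Row 5: 51 + 93 + 135 + 2 + 44 = 325.
Column 1: 107 + 128 + 9 + 30 + 51 = 325.
Column 2: 149 + (-5) + 16 + 72 + 93 = 325.
Column 3: -19 + 37 + 58 + 114 + 135 = 325.
Column 4: 23 + 79 + 97 + 121 + 2 = 322.
Column 5: 65 + 86 + 142 + (-12) + 44 = 325.
Main diagonal: 107 + (-5) + 58 + 121 + 44 = 325.
Anti-diagonal: 65 + 79 + 58 + 72 + 51 = 325.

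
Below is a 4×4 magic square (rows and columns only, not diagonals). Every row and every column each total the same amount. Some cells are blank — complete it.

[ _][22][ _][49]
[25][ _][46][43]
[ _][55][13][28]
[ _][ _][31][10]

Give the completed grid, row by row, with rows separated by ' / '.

19 22 40 49 / 25 16 46 43 / 34 55 13 28 / 52 37 31 10

Column 4 is already complete: 49 + 43 + 28 + 10 = 130, so that is the magic constant.
From row 2, 130 − (25 + 46 + 43) gives (2,2) = 16.
The remaining cell in row 3 is (3,1) = 130 − 96 = 34.
From column 2, 130 − (22 + 16 + 55) gives (4,2) = 37.
From column 3, 130 − (46 + 13 + 31) gives (1,3) = 40.
From row 1, 130 − (22 + 40 + 49) gives (1,1) = 19.
From row 4, 130 − (37 + 31 + 10) gives (4,1) = 52.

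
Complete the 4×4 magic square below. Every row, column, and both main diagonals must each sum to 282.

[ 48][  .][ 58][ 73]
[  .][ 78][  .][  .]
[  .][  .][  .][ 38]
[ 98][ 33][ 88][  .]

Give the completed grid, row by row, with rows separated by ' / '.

48 103 58 73 / 53 78 43 108 / 83 68 93 38 / 98 33 88 63

Row 1 needs 282; the known cells sum to 179, so (1,2) = 103.
Row 4: 98 + 33 + 88 + ? = 282, so (4,4) = 63.
The remaining cell in column 2 is (3,2) = 282 − 214 = 68.
Column 4 needs 282; the known cells sum to 174, so (2,4) = 108.
Using main diagonal: 48 + 78 + 63 + ? → (3,3) = 282 − 189 = 93.
Anti-diagonal must total 282; the given cells sum to 239, so (2,3) = 43.
The remaining cell in row 2 is (2,1) = 282 − 229 = 53.
Row 3 needs 282; the known cells sum to 199, so (3,1) = 83.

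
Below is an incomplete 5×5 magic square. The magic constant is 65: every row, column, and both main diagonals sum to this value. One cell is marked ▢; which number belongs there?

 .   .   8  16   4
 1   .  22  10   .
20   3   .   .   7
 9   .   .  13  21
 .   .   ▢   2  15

19

Column 4 must total 65; the given cells sum to 41, so (3,4) = 24.
From column 5, 65 − (4 + 7 + 21 + 15) gives (2,5) = 18.
Row 2 must total 65; the given cells sum to 51, so (2,2) = 14.
The remaining cell in row 3 is (3,3) = 65 − 54 = 11.
Main diagonal: 14 + 11 + 13 + 15 + ? = 65, so (1,1) = 12.
From row 1, 65 − (12 + 8 + 16 + 4) gives (1,2) = 25.
Column 1: 12 + 1 + 20 + 9 + ? = 65, so (5,1) = 23.
Using anti-diagonal: 4 + 10 + 11 + 23 + ? → (4,2) = 65 − 48 = 17.
Row 4: 9 + 17 + 13 + 21 + ? = 65, so (4,3) = 5.
Column 2 must total 65; the given cells sum to 59, so (5,2) = 6.
The remaining cell in column 3 is (5,3) = 65 − 46 = 19.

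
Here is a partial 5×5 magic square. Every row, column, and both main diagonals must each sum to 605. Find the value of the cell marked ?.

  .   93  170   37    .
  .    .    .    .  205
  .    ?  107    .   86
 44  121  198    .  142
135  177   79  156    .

Row 4 must total 605; the given cells sum to 505, so (4,4) = 100.
Row 5 needs 605; the known cells sum to 547, so (5,5) = 58.
The remaining cell in column 3 is (2,3) = 605 − 554 = 51.
Column 5: 205 + 86 + 142 + 58 + ? = 605, so (1,5) = 114.
Anti-diagonal: 114 + 107 + 121 + 135 + ? = 605, so (2,4) = 128.
The remaining cell in row 1 is (1,1) = 605 − 414 = 191.
Column 4 must total 605; the given cells sum to 421, so (3,4) = 184.
The remaining cell in main diagonal is (2,2) = 605 − 456 = 149.
Row 2 must total 605; the given cells sum to 533, so (2,1) = 72.
Column 1: 191 + 72 + 44 + 135 + ? = 605, so (3,1) = 163.
Column 2 must total 605; the given cells sum to 540, so (3,2) = 65.

65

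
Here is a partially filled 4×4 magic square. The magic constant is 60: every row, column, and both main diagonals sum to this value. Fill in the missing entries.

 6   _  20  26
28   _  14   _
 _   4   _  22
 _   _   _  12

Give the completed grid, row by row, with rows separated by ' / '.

Row 1 needs 60; the known cells sum to 52, so (1,2) = 8.
From column 4, 60 − (26 + 22 + 12) gives (2,4) = 0.
Anti-diagonal: 26 + 14 + 4 + ? = 60, so (4,1) = 16.
Row 2: 28 + 14 + 0 + ? = 60, so (2,2) = 18.
The remaining cell in column 1 is (3,1) = 60 − 50 = 10.
Column 2 must total 60; the given cells sum to 30, so (4,2) = 30.
Main diagonal must total 60; the given cells sum to 36, so (3,3) = 24.
The remaining cell in row 4 is (4,3) = 60 − 58 = 2.

6 8 20 26 / 28 18 14 0 / 10 4 24 22 / 16 30 2 12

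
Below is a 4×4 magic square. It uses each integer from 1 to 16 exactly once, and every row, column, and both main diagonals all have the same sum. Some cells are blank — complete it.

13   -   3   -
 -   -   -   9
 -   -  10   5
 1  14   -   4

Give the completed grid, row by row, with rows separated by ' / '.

The entries are 1 through 16, which sum to 136, so each line sums to 136/4 = 34.
From row 4, 34 − (1 + 14 + 4) gives (4,3) = 15.
From column 3, 34 − (3 + 10 + 15) gives (2,3) = 6.
Column 4: 9 + 5 + 4 + ? = 34, so (1,4) = 16.
Main diagonal needs 34; the known cells sum to 27, so (2,2) = 7.
Anti-diagonal must total 34; the given cells sum to 23, so (3,2) = 11.
Row 1 needs 34; the known cells sum to 32, so (1,2) = 2.
Row 2 needs 34; the known cells sum to 22, so (2,1) = 12.
Using row 3: 11 + 10 + 5 + ? → (3,1) = 34 − 26 = 8.

13 2 3 16 / 12 7 6 9 / 8 11 10 5 / 1 14 15 4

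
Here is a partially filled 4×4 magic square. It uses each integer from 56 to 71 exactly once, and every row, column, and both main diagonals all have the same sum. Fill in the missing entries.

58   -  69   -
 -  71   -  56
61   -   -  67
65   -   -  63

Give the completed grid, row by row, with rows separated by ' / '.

58 59 69 68 / 70 71 57 56 / 61 64 62 67 / 65 60 66 63

The entries are 56 through 71, which sum to 1016, so each line sums to 1016/4 = 254.
Using column 1: 58 + 61 + 65 + ? → (2,1) = 254 − 184 = 70.
Using column 4: 56 + 67 + 63 + ? → (1,4) = 254 − 186 = 68.
Main diagonal must total 254; the given cells sum to 192, so (3,3) = 62.
Row 1: 58 + 69 + 68 + ? = 254, so (1,2) = 59.
From row 2, 254 − (70 + 71 + 56) gives (2,3) = 57.
From row 3, 254 − (61 + 62 + 67) gives (3,2) = 64.
Column 2 must total 254; the given cells sum to 194, so (4,2) = 60.
Using column 3: 69 + 57 + 62 + ? → (4,3) = 254 − 188 = 66.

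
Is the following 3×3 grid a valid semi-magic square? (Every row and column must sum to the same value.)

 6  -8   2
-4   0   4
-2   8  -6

Yes

Row 1: 6 + (-8) + 2 = 0.
Row 2: -4 + 0 + 4 = 0.
Row 3: -2 + 8 + (-6) = 0.
Column 1: 6 + (-4) + (-2) = 0.
Column 2: -8 + 0 + 8 = 0.
Column 3: 2 + 4 + (-6) = 0.
All lines sum to 0.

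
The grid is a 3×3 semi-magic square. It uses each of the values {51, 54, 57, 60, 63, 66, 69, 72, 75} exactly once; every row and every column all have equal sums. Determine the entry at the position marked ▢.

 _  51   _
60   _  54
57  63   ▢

69

The 9 entries sum to 567, so each line sums to 567/3 = 189.
From row 2, 189 − (60 + 54) gives (2,2) = 75.
Row 3 must total 189; the given cells sum to 120, so (3,3) = 69.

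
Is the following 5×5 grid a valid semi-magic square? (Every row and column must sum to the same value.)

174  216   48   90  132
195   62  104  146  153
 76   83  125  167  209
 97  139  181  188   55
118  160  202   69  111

Row 1: 174 + 216 + 48 + 90 + 132 = 660.
Row 2: 195 + 62 + 104 + 146 + 153 = 660.
Row 3: 76 + 83 + 125 + 167 + 209 = 660.
Row 4: 97 + 139 + 181 + 188 + 55 = 660.
Row 5: 118 + 160 + 202 + 69 + 111 = 660.
Column 1: 174 + 195 + 76 + 97 + 118 = 660.
Column 2: 216 + 62 + 83 + 139 + 160 = 660.
Column 3: 48 + 104 + 125 + 181 + 202 = 660.
Column 4: 90 + 146 + 167 + 188 + 69 = 660.
Column 5: 132 + 153 + 209 + 55 + 111 = 660.
All lines sum to 660.

Yes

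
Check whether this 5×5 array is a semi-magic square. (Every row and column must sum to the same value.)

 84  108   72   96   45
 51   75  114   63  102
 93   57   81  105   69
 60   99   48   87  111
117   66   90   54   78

Row 1: 84 + 108 + 72 + 96 + 45 = 405.
Row 2: 51 + 75 + 114 + 63 + 102 = 405.
Row 3: 93 + 57 + 81 + 105 + 69 = 405.
Row 4: 60 + 99 + 48 + 87 + 111 = 405.
Row 5: 117 + 66 + 90 + 54 + 78 = 405.
Column 1: 84 + 51 + 93 + 60 + 117 = 405.
Column 2: 108 + 75 + 57 + 99 + 66 = 405.
Column 3: 72 + 114 + 81 + 48 + 90 = 405.
Column 4: 96 + 63 + 105 + 87 + 54 = 405.
Column 5: 45 + 102 + 69 + 111 + 78 = 405.
All lines sum to 405.

Yes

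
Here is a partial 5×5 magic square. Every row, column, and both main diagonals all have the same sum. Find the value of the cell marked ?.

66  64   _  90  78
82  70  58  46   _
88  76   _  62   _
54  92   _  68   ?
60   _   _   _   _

Column 1 is complete and sums to 350; that is the magic constant.
Using row 1: 66 + 64 + 90 + 78 + ? → (1,3) = 350 − 298 = 52.
Row 2 must total 350; the given cells sum to 256, so (2,5) = 94.
Column 2 needs 350; the known cells sum to 302, so (5,2) = 48.
From column 4, 350 − (90 + 46 + 62 + 68) gives (5,4) = 84.
Anti-diagonal needs 350; the known cells sum to 276, so (3,3) = 74.
Row 3 must total 350; the given cells sum to 300, so (3,5) = 50.
Using main diagonal: 66 + 70 + 74 + 68 + ? → (5,5) = 350 − 278 = 72.
Row 5 must total 350; the given cells sum to 264, so (5,3) = 86.
From column 3, 350 − (52 + 58 + 74 + 86) gives (4,3) = 80.
Column 5 must total 350; the given cells sum to 294, so (4,5) = 56.

56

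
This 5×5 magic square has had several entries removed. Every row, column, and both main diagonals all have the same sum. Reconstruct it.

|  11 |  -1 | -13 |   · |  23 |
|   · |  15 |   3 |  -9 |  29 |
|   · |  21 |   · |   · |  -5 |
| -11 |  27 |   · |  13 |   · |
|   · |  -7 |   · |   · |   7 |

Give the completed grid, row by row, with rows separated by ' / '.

Column 2 is already complete: -1 + 15 + 21 + 27 + -7 = 55, so that is the magic constant.
Using row 1: 11 + (-1) + (-13) + 23 + ? → (1,4) = 55 − 20 = 35.
Using row 2: 15 + 3 + (-9) + 29 + ? → (2,1) = 55 − 38 = 17.
The remaining cell in column 5 is (4,5) = 55 − 54 = 1.
From main diagonal, 55 − (11 + 15 + 13 + 7) gives (3,3) = 9.
Anti-diagonal must total 55; the given cells sum to 50, so (5,1) = 5.
The remaining cell in row 4 is (4,3) = 55 − 30 = 25.
Using column 1: 11 + 17 + (-11) + 5 + ? → (3,1) = 55 − 22 = 33.
Using column 3: -13 + 3 + 9 + 25 + ? → (5,3) = 55 − 24 = 31.
Row 3 must total 55; the given cells sum to 58, so (3,4) = -3.
Row 5 must total 55; the given cells sum to 36, so (5,4) = 19.

11 -1 -13 35 23 / 17 15 3 -9 29 / 33 21 9 -3 -5 / -11 27 25 13 1 / 5 -7 31 19 7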